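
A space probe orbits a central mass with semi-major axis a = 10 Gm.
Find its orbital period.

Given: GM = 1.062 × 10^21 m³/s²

Convert to SI: a = 10 Gm = 1e+10 m.
Kepler's third law: T = 2π √(a³ / GM).
Substituting a = 1e+10 m and GM = 1.062e+21 m³/s²:
T = 2π √((1e+10)³ / 1.062e+21) s
T ≈ 1.928e+05 s = 2.232 days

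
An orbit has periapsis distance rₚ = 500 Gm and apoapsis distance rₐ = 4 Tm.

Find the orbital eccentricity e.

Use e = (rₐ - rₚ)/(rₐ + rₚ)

Convert to SI: rₚ = 500 Gm = 5e+11 m; rₐ = 4 Tm = 4e+12 m.
e = (rₐ − rₚ) / (rₐ + rₚ).
e = (4e+12 − 5e+11) / (4e+12 + 5e+11) = 3.5e+12 / 4.5e+12 ≈ 0.7778.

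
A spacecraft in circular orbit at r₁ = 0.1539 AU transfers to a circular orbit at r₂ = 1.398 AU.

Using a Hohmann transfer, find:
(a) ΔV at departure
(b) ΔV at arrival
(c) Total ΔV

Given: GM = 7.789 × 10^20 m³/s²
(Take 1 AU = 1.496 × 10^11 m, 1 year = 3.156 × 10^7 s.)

Convert to SI: r₁ = 0.1539 AU = 2.30234e+10 m; r₂ = 1.398 AU = 2.09141e+11 m.
Transfer semi-major axis: a_t = (r₁ + r₂)/2 = (2.30234e+10 + 2.09141e+11)/2 = 1.16082e+11 m.
Circular speeds: v₁ = √(GM/r₁) = 183931 m/s, v₂ = √(GM/r₂) = 61026.9 m/s.
Transfer speeds (vis-viva v² = GM(2/r − 1/a_t)): v₁ᵗ = 246884 m/s, v₂ᵗ = 27178.4 m/s.
(a) ΔV₁ = |v₁ᵗ − v₁| ≈ 6.295e+04 m/s = 13.28 AU/year.
(b) ΔV₂ = |v₂ − v₂ᵗ| ≈ 3.385e+04 m/s = 7.141 AU/year.
(c) ΔV_total = ΔV₁ + ΔV₂ ≈ 9.68e+04 m/s = 20.42 AU/year.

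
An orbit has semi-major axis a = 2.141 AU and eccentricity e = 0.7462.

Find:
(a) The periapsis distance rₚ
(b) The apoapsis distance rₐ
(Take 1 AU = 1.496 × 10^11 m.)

Convert to SI: a = 2.141 AU = 3.20294e+11 m.
(a) rₚ = a(1 − e) = 3.20294e+11 · (1 − 0.7462) = 3.20294e+11 · 0.2538 ≈ 8.129e+10 m = 0.5434 AU.
(b) rₐ = a(1 + e) = 3.20294e+11 · (1 + 0.7462) = 3.20294e+11 · 1.7462 ≈ 5.593e+11 m = 3.739 AU.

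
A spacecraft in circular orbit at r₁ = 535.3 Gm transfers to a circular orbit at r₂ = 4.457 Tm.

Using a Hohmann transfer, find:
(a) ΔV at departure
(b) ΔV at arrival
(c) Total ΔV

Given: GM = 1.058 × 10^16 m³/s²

Convert to SI: r₁ = 535.3 Gm = 5.353e+11 m; r₂ = 4.457 Tm = 4.457e+12 m.
Transfer semi-major axis: a_t = (r₁ + r₂)/2 = (5.353e+11 + 4.457e+12)/2 = 2.49615e+12 m.
Circular speeds: v₁ = √(GM/r₁) = 140.587 m/s, v₂ = √(GM/r₂) = 48.7216 m/s.
Transfer speeds (vis-viva v² = GM(2/r − 1/a_t)): v₁ᵗ = 187.858 m/s, v₂ᵗ = 22.5624 m/s.
(a) ΔV₁ = |v₁ᵗ − v₁| ≈ 47.27 m/s = 47.27 m/s.
(b) ΔV₂ = |v₂ − v₂ᵗ| ≈ 26.16 m/s = 26.16 m/s.
(c) ΔV_total = ΔV₁ + ΔV₂ ≈ 73.43 m/s = 73.43 m/s.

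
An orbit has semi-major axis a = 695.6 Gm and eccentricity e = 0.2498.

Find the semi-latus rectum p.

Convert to SI: a = 695.6 Gm = 6.956e+11 m.
p = a (1 − e²).
p = 6.956e+11 · (1 − (0.2498)²) = 6.956e+11 · 0.9376 ≈ 6.522e+11 m = 652.2 Gm.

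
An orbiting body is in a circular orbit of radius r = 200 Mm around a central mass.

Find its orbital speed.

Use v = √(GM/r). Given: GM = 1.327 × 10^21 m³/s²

Convert to SI: r = 200 Mm = 2e+08 m.
For a circular orbit, gravity supplies the centripetal force, so v = √(GM / r).
v = √(1.327e+21 / 2e+08) m/s ≈ 2.576e+06 m/s = 2576 km/s.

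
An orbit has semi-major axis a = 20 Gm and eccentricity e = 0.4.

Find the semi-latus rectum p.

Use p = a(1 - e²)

Convert to SI: a = 20 Gm = 2e+10 m.
p = a (1 − e²).
p = 2e+10 · (1 − (0.4)²) = 2e+10 · 0.84 ≈ 1.68e+10 m = 16.8 Gm.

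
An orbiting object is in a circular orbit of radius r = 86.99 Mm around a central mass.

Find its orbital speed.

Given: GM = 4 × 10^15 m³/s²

Convert to SI: r = 86.99 Mm = 8.699e+07 m.
For a circular orbit, gravity supplies the centripetal force, so v = √(GM / r).
v = √(4e+15 / 8.699e+07) m/s ≈ 6781 m/s = 6.781 km/s.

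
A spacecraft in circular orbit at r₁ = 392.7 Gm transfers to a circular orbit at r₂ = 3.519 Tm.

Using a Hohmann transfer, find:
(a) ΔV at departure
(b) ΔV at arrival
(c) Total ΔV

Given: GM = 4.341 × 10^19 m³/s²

Convert to SI: r₁ = 392.7 Gm = 3.927e+11 m; r₂ = 3.519 Tm = 3.519e+12 m.
Transfer semi-major axis: a_t = (r₁ + r₂)/2 = (3.927e+11 + 3.519e+12)/2 = 1.95585e+12 m.
Circular speeds: v₁ = √(GM/r₁) = 10513.9 m/s, v₂ = √(GM/r₂) = 3512.25 m/s.
Transfer speeds (vis-viva v² = GM(2/r − 1/a_t)): v₁ᵗ = 14102.8 m/s, v₂ᵗ = 1573.79 m/s.
(a) ΔV₁ = |v₁ᵗ − v₁| ≈ 3589 m/s = 3.589 km/s.
(b) ΔV₂ = |v₂ − v₂ᵗ| ≈ 1938 m/s = 1.938 km/s.
(c) ΔV_total = ΔV₁ + ΔV₂ ≈ 5527 m/s = 5.527 km/s.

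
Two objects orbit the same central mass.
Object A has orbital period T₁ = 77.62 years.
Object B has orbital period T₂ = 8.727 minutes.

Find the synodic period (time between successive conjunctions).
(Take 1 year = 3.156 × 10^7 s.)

Convert to SI: T₁ = 77.62 years = 2.44969e+09 s; T₂ = 8.727 minutes = 523.62 s.
T_syn = |T₁ · T₂ / (T₁ − T₂)|.
T_syn = |2.44969e+09 · 523.62 / (2.44969e+09 − 523.62)| s ≈ 523.6 s = 8.727 minutes.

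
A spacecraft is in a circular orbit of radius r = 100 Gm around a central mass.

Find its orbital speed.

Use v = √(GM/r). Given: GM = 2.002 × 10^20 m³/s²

Convert to SI: r = 100 Gm = 1e+11 m.
For a circular orbit, gravity supplies the centripetal force, so v = √(GM / r).
v = √(2.002e+20 / 1e+11) m/s ≈ 4.474e+04 m/s = 44.74 km/s.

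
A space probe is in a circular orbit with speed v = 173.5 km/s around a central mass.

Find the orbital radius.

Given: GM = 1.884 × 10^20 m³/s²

Convert to SI: v = 173.5 km/s = 173500 m/s.
For a circular orbit, v² = GM / r, so r = GM / v².
r = 1.884e+20 / (173500)² m ≈ 6.259e+09 m = 6.259 × 10^9 m.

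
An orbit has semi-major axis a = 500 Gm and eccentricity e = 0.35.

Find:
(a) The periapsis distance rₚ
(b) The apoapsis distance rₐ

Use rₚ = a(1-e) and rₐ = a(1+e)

Convert to SI: a = 500 Gm = 5e+11 m.
(a) rₚ = a(1 − e) = 5e+11 · (1 − 0.35) = 5e+11 · 0.65 ≈ 3.25e+11 m = 325 Gm.
(b) rₐ = a(1 + e) = 5e+11 · (1 + 0.35) = 5e+11 · 1.35 ≈ 6.75e+11 m = 675 Gm.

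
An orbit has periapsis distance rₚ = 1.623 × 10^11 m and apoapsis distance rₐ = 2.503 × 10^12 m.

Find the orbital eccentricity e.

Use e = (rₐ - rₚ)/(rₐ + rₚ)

e = (rₐ − rₚ) / (rₐ + rₚ).
e = (2.503e+12 − 1.623e+11) / (2.503e+12 + 1.623e+11) = 2.3407e+12 / 2.6653e+12 ≈ 0.8782.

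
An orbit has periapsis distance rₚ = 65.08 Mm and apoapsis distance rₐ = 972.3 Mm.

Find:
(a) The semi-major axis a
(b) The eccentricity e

Convert to SI: rₚ = 65.08 Mm = 6.508e+07 m; rₐ = 972.3 Mm = 9.723e+08 m.
(a) a = (rₚ + rₐ) / 2 = (6.508e+07 + 9.723e+08) / 2 ≈ 5.187e+08 m = 518.7 Mm.
(b) e = (rₐ − rₚ) / (rₐ + rₚ) = (9.723e+08 − 6.508e+07) / (9.723e+08 + 6.508e+07) ≈ 0.8745.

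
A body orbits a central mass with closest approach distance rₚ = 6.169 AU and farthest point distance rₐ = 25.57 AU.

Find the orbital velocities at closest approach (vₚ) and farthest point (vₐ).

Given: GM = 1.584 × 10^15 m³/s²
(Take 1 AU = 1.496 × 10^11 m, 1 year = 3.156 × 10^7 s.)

Convert to SI: rₚ = 6.169 AU = 9.22882e+11 m; rₐ = 25.57 AU = 3.82527e+12 m.
Use the vis-viva equation v² = GM(2/r − 1/a) with a = (rₚ + rₐ)/2 = (9.22882e+11 + 3.82527e+12)/2 = 2.37408e+12 m.
vₚ = √(GM · (2/rₚ − 1/a)) = √(1.584e+15 · (2/9.22882e+11 − 1/2.37408e+12)) m/s ≈ 52.59 m/s = 0.01109 AU/year.
vₐ = √(GM · (2/rₐ − 1/a)) = √(1.584e+15 · (2/3.82527e+12 − 1/2.37408e+12)) m/s ≈ 12.69 m/s = 0.002677 AU/year.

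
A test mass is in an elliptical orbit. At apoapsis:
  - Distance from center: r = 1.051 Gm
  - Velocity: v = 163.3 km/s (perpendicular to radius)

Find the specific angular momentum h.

Convert to SI: r = 1.051 Gm = 1.051e+09 m; v = 163.3 km/s = 163300 m/s.
With v perpendicular to r, h = r · v.
h = 1.051e+09 · 163300 m²/s ≈ 1.716e+14 m²/s.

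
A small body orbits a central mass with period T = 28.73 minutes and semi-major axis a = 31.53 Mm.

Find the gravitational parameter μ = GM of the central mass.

Convert to SI: T = 28.73 minutes = 1723.8 s; a = 31.53 Mm = 3.153e+07 m.
GM = 4π² · a³ / T².
GM = 4π² · (3.153e+07)³ / (1723.8)² m³/s² ≈ 4.164e+17 m³/s² = 4.164 × 10^17 m³/s².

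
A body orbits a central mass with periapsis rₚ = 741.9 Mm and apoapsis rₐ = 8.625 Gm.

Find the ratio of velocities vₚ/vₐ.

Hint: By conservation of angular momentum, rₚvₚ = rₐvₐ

Convert to SI: rₚ = 741.9 Mm = 7.419e+08 m; rₐ = 8.625 Gm = 8.625e+09 m.
Conservation of angular momentum gives rₚvₚ = rₐvₐ, so vₚ/vₐ = rₐ/rₚ.
vₚ/vₐ = 8.625e+09 / 7.419e+08 ≈ 11.63.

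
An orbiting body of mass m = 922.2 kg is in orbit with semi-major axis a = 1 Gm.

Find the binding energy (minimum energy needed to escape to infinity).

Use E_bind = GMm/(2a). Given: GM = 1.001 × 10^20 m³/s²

Convert to SI: a = 1 Gm = 1e+09 m.
Total orbital energy is E = −GMm/(2a); binding energy is E_bind = −E = GMm/(2a).
E_bind = 1.001e+20 · 922.2 / (2 · 1e+09) J ≈ 4.616e+13 J = 46.16 TJ.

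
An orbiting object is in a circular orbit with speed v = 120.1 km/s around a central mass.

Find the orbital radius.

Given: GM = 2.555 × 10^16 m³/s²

Convert to SI: v = 120.1 km/s = 120100 m/s.
For a circular orbit, v² = GM / r, so r = GM / v².
r = 2.555e+16 / (120100)² m ≈ 1.771e+06 m = 1.771 Mm.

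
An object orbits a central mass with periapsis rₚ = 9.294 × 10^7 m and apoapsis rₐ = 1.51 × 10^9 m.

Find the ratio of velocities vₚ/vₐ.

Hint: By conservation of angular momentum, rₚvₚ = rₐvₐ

Conservation of angular momentum gives rₚvₚ = rₐvₐ, so vₚ/vₐ = rₐ/rₚ.
vₚ/vₐ = 1.51e+09 / 9.294e+07 ≈ 16.25.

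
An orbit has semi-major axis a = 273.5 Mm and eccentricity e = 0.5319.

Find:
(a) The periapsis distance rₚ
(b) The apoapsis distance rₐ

Convert to SI: a = 273.5 Mm = 2.735e+08 m.
(a) rₚ = a(1 − e) = 2.735e+08 · (1 − 0.5319) = 2.735e+08 · 0.4681 ≈ 1.28e+08 m = 128 Mm.
(b) rₐ = a(1 + e) = 2.735e+08 · (1 + 0.5319) = 2.735e+08 · 1.5319 ≈ 4.19e+08 m = 419 Mm.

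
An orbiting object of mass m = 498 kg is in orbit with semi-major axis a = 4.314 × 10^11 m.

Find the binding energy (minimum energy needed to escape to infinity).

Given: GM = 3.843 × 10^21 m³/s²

Total orbital energy is E = −GMm/(2a); binding energy is E_bind = −E = GMm/(2a).
E_bind = 3.843e+21 · 498 / (2 · 4.314e+11) J ≈ 2.218e+12 J = 2.218 TJ.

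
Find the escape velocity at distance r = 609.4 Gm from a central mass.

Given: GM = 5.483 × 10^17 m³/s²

Convert to SI: r = 609.4 Gm = 6.094e+11 m.
Escape velocity comes from setting total energy to zero: ½v² − GM/r = 0 ⇒ v_esc = √(2GM / r).
v_esc = √(2 · 5.483e+17 / 6.094e+11) m/s ≈ 1341 m/s = 1.341 km/s.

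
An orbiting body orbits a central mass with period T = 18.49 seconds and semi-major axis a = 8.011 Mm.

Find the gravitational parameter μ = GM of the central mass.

Convert to SI: a = 8.011 Mm = 8.011e+06 m.
GM = 4π² · a³ / T².
GM = 4π² · (8.011e+06)³ / (18.49)² m³/s² ≈ 5.937e+19 m³/s² = 5.937 × 10^19 m³/s².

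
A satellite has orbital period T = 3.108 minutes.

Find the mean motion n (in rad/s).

Convert to SI: T = 3.108 minutes = 186.48 s.
n = 2π / T.
n = 2π / 186.48 s ≈ 0.03369 rad/s.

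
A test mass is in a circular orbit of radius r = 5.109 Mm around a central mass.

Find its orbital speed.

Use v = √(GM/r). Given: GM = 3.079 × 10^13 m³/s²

Convert to SI: r = 5.109 Mm = 5.109e+06 m.
For a circular orbit, gravity supplies the centripetal force, so v = √(GM / r).
v = √(3.079e+13 / 5.109e+06) m/s ≈ 2455 m/s = 2.455 km/s.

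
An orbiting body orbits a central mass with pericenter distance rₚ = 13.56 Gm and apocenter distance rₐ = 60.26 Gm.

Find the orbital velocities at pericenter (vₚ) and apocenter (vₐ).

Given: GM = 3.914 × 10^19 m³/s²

Convert to SI: rₚ = 13.56 Gm = 1.356e+10 m; rₐ = 60.26 Gm = 6.026e+10 m.
Use the vis-viva equation v² = GM(2/r − 1/a) with a = (rₚ + rₐ)/2 = (1.356e+10 + 6.026e+10)/2 = 3.691e+10 m.
vₚ = √(GM · (2/rₚ − 1/a)) = √(3.914e+19 · (2/1.356e+10 − 1/3.691e+10)) m/s ≈ 6.865e+04 m/s = 68.65 km/s.
vₐ = √(GM · (2/rₐ − 1/a)) = √(3.914e+19 · (2/6.026e+10 − 1/3.691e+10)) m/s ≈ 1.545e+04 m/s = 15.45 km/s.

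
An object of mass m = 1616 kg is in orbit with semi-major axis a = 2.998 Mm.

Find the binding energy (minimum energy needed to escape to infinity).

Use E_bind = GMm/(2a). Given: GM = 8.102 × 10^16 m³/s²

Convert to SI: a = 2.998 Mm = 2.998e+06 m.
Total orbital energy is E = −GMm/(2a); binding energy is E_bind = −E = GMm/(2a).
E_bind = 8.102e+16 · 1616 / (2 · 2.998e+06) J ≈ 2.184e+13 J = 21.84 TJ.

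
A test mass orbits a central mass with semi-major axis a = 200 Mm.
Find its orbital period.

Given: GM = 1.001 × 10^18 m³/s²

Convert to SI: a = 200 Mm = 2e+08 m.
Kepler's third law: T = 2π √(a³ / GM).
Substituting a = 2e+08 m and GM = 1.001e+18 m³/s²:
T = 2π √((2e+08)³ / 1.001e+18) s
T ≈ 1.776e+04 s = 4.934 hours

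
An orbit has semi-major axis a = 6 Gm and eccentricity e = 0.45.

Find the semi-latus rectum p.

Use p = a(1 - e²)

Convert to SI: a = 6 Gm = 6e+09 m.
p = a (1 − e²).
p = 6e+09 · (1 − (0.45)²) = 6e+09 · 0.7975 ≈ 4.785e+09 m = 4.785 Gm.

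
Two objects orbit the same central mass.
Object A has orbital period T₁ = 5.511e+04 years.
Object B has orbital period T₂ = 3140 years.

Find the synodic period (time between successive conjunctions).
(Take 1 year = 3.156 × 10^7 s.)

Convert to SI: T₁ = 5.511e+04 years = 1.73927e+12 s; T₂ = 3140 years = 9.90984e+10 s.
T_syn = |T₁ · T₂ / (T₁ − T₂)|.
T_syn = |1.73927e+12 · 9.90984e+10 / (1.73927e+12 − 9.90984e+10)| s ≈ 1.051e+11 s = 3330 years.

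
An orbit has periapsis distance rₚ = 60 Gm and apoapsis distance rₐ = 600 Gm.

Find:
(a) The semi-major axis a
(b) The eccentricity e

Convert to SI: rₚ = 60 Gm = 6e+10 m; rₐ = 600 Gm = 6e+11 m.
(a) a = (rₚ + rₐ) / 2 = (6e+10 + 6e+11) / 2 ≈ 3.3e+11 m = 330 Gm.
(b) e = (rₐ − rₚ) / (rₐ + rₚ) = (6e+11 − 6e+10) / (6e+11 + 6e+10) ≈ 0.8182.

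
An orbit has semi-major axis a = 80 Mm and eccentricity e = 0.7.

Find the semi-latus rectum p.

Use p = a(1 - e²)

Convert to SI: a = 80 Mm = 8e+07 m.
p = a (1 − e²).
p = 8e+07 · (1 − (0.7)²) = 8e+07 · 0.51 ≈ 4.08e+07 m = 40.8 Mm.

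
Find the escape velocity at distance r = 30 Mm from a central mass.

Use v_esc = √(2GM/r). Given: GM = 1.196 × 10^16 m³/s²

Convert to SI: r = 30 Mm = 3e+07 m.
Escape velocity comes from setting total energy to zero: ½v² − GM/r = 0 ⇒ v_esc = √(2GM / r).
v_esc = √(2 · 1.196e+16 / 3e+07) m/s ≈ 2.824e+04 m/s = 28.24 km/s.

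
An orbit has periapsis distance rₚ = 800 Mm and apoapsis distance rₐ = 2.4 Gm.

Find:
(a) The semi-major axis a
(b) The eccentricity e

Convert to SI: rₚ = 800 Mm = 8e+08 m; rₐ = 2.4 Gm = 2.4e+09 m.
(a) a = (rₚ + rₐ) / 2 = (8e+08 + 2.4e+09) / 2 ≈ 1.6e+09 m = 1.6 Gm.
(b) e = (rₐ − rₚ) / (rₐ + rₚ) = (2.4e+09 − 8e+08) / (2.4e+09 + 8e+08) ≈ 0.5.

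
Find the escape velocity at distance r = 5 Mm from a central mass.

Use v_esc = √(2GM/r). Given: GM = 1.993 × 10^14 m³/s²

Convert to SI: r = 5 Mm = 5e+06 m.
Escape velocity comes from setting total energy to zero: ½v² − GM/r = 0 ⇒ v_esc = √(2GM / r).
v_esc = √(2 · 1.993e+14 / 5e+06) m/s ≈ 8929 m/s = 8.929 km/s.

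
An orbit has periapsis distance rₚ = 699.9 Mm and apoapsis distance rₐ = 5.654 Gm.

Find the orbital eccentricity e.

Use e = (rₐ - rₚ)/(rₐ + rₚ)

Convert to SI: rₚ = 699.9 Mm = 6.999e+08 m; rₐ = 5.654 Gm = 5.654e+09 m.
e = (rₐ − rₚ) / (rₐ + rₚ).
e = (5.654e+09 − 6.999e+08) / (5.654e+09 + 6.999e+08) = 4.9541e+09 / 6.3539e+09 ≈ 0.7797.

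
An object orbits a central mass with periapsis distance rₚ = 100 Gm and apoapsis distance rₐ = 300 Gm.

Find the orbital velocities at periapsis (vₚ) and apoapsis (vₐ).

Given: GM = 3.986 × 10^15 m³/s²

Convert to SI: rₚ = 100 Gm = 1e+11 m; rₐ = 300 Gm = 3e+11 m.
Use the vis-viva equation v² = GM(2/r − 1/a) with a = (rₚ + rₐ)/2 = (1e+11 + 3e+11)/2 = 2e+11 m.
vₚ = √(GM · (2/rₚ − 1/a)) = √(3.986e+15 · (2/1e+11 − 1/2e+11)) m/s ≈ 244.5 m/s = 244.5 m/s.
vₐ = √(GM · (2/rₐ − 1/a)) = √(3.986e+15 · (2/3e+11 − 1/2e+11)) m/s ≈ 81.51 m/s = 81.51 m/s.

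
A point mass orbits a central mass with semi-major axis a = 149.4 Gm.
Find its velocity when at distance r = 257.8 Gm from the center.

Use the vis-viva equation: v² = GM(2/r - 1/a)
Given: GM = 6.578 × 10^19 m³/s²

Convert to SI: a = 149.4 Gm = 1.494e+11 m; r = 257.8 Gm = 2.578e+11 m.
Vis-viva: v = √(GM · (2/r − 1/a)).
2/r − 1/a = 2/2.578e+11 − 1/1.494e+11 = 1.06451e-12 m⁻¹.
v = √(6.578e+19 · 1.06451e-12) m/s ≈ 8368 m/s = 8.368 km/s.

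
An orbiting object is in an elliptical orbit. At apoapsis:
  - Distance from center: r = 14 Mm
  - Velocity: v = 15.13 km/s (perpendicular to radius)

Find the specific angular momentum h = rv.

Convert to SI: r = 14 Mm = 1.4e+07 m; v = 15.13 km/s = 15130 m/s.
With v perpendicular to r, h = r · v.
h = 1.4e+07 · 15130 m²/s ≈ 2.118e+11 m²/s.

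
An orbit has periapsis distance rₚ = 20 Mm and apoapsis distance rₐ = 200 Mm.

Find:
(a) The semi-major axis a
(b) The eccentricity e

Convert to SI: rₚ = 20 Mm = 2e+07 m; rₐ = 200 Mm = 2e+08 m.
(a) a = (rₚ + rₐ) / 2 = (2e+07 + 2e+08) / 2 ≈ 1.1e+08 m = 110 Mm.
(b) e = (rₐ − rₚ) / (rₐ + rₚ) = (2e+08 − 2e+07) / (2e+08 + 2e+07) ≈ 0.8182.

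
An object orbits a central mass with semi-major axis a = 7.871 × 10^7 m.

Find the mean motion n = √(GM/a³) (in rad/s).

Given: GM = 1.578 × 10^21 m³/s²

n = √(GM / a³).
n = √(1.578e+21 / (7.871e+07)³) rad/s ≈ 0.05689 rad/s.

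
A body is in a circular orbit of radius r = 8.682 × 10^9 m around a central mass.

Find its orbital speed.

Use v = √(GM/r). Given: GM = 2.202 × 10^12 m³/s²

For a circular orbit, gravity supplies the centripetal force, so v = √(GM / r).
v = √(2.202e+12 / 8.682e+09) m/s ≈ 15.93 m/s = 15.93 m/s.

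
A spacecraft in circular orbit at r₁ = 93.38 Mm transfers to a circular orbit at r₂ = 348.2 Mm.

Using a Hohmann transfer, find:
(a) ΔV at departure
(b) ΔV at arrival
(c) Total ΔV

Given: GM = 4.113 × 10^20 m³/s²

Convert to SI: r₁ = 93.38 Mm = 9.338e+07 m; r₂ = 348.2 Mm = 3.482e+08 m.
Transfer semi-major axis: a_t = (r₁ + r₂)/2 = (9.338e+07 + 3.482e+08)/2 = 2.2079e+08 m.
Circular speeds: v₁ = √(GM/r₁) = 2.09871e+06 m/s, v₂ = √(GM/r₂) = 1.08684e+06 m/s.
Transfer speeds (vis-viva v² = GM(2/r − 1/a_t)): v₁ᵗ = 2.63559e+06 m/s, v₂ᵗ = 706809 m/s.
(a) ΔV₁ = |v₁ᵗ − v₁| ≈ 5.369e+05 m/s = 536.9 km/s.
(b) ΔV₂ = |v₂ − v₂ᵗ| ≈ 3.8e+05 m/s = 380 km/s.
(c) ΔV_total = ΔV₁ + ΔV₂ ≈ 9.169e+05 m/s = 916.9 km/s.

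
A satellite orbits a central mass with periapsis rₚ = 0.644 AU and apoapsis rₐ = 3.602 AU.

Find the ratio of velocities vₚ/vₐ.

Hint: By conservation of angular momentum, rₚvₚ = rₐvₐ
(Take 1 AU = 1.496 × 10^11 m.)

Convert to SI: rₚ = 0.644 AU = 9.63424e+10 m; rₐ = 3.602 AU = 5.38859e+11 m.
Conservation of angular momentum gives rₚvₚ = rₐvₐ, so vₚ/vₐ = rₐ/rₚ.
vₚ/vₐ = 5.38859e+11 / 9.63424e+10 ≈ 5.593.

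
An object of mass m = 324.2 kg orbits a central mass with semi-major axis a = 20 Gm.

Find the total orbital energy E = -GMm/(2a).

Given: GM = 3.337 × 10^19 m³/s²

Convert to SI: a = 20 Gm = 2e+10 m.
E = −GMm / (2a).
E = −3.337e+19 · 324.2 / (2 · 2e+10) J ≈ -2.705e+11 J = -270.5 GJ.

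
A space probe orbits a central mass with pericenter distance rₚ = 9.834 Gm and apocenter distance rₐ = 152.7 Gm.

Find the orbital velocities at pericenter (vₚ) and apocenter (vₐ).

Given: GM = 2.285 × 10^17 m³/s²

Convert to SI: rₚ = 9.834 Gm = 9.834e+09 m; rₐ = 152.7 Gm = 1.527e+11 m.
Use the vis-viva equation v² = GM(2/r − 1/a) with a = (rₚ + rₐ)/2 = (9.834e+09 + 1.527e+11)/2 = 8.1267e+10 m.
vₚ = √(GM · (2/rₚ − 1/a)) = √(2.285e+17 · (2/9.834e+09 − 1/8.1267e+10)) m/s ≈ 6608 m/s = 6.608 km/s.
vₐ = √(GM · (2/rₐ − 1/a)) = √(2.285e+17 · (2/1.527e+11 − 1/8.1267e+10)) m/s ≈ 425.5 m/s = 425.5 m/s.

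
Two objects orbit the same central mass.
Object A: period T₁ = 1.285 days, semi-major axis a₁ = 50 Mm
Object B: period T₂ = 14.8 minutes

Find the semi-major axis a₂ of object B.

Convert to SI: T₁ = 1.285 days = 111024 s; a₁ = 50 Mm = 5e+07 m; T₂ = 14.8 minutes = 888 s.
Kepler's third law: (T₁/T₂)² = (a₁/a₂)³ ⇒ a₂ = a₁ · (T₂/T₁)^(2/3).
T₂/T₁ = 888 / 111024 = 0.00799827.
a₂ = 5e+07 · (0.00799827)^(2/3) m ≈ 2e+06 m = 2 Mm.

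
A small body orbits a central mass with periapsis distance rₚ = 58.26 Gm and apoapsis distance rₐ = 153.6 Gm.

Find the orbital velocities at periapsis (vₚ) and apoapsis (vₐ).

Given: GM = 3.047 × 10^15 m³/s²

Convert to SI: rₚ = 58.26 Gm = 5.826e+10 m; rₐ = 153.6 Gm = 1.536e+11 m.
Use the vis-viva equation v² = GM(2/r − 1/a) with a = (rₚ + rₐ)/2 = (5.826e+10 + 1.536e+11)/2 = 1.0593e+11 m.
vₚ = √(GM · (2/rₚ − 1/a)) = √(3.047e+15 · (2/5.826e+10 − 1/1.0593e+11)) m/s ≈ 275.4 m/s = 275.4 m/s.
vₐ = √(GM · (2/rₐ − 1/a)) = √(3.047e+15 · (2/1.536e+11 − 1/1.0593e+11)) m/s ≈ 104.5 m/s = 104.5 m/s.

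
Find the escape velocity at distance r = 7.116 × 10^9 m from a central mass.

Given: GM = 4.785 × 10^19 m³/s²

Escape velocity comes from setting total energy to zero: ½v² − GM/r = 0 ⇒ v_esc = √(2GM / r).
v_esc = √(2 · 4.785e+19 / 7.116e+09) m/s ≈ 1.16e+05 m/s = 116 km/s.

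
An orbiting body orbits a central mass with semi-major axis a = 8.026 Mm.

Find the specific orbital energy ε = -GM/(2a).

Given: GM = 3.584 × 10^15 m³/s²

Convert to SI: a = 8.026 Mm = 8.026e+06 m.
ε = −GM / (2a).
ε = −3.584e+15 / (2 · 8.026e+06) J/kg ≈ -2.233e+08 J/kg = -223.3 MJ/kg.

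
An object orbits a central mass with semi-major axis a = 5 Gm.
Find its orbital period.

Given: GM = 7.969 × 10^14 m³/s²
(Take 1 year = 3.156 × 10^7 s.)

Convert to SI: a = 5 Gm = 5e+09 m.
Kepler's third law: T = 2π √(a³ / GM).
Substituting a = 5e+09 m and GM = 7.969e+14 m³/s²:
T = 2π √((5e+09)³ / 7.969e+14) s
T ≈ 7.869e+07 s = 2.493 years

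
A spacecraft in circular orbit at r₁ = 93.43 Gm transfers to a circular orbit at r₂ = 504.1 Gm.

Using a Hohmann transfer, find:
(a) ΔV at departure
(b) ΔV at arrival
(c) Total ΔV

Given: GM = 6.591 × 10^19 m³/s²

Convert to SI: r₁ = 93.43 Gm = 9.343e+10 m; r₂ = 504.1 Gm = 5.041e+11 m.
Transfer semi-major axis: a_t = (r₁ + r₂)/2 = (9.343e+10 + 5.041e+11)/2 = 2.98765e+11 m.
Circular speeds: v₁ = √(GM/r₁) = 26560.3 m/s, v₂ = √(GM/r₂) = 11434.5 m/s.
Transfer speeds (vis-viva v² = GM(2/r − 1/a_t)): v₁ᵗ = 34500.5 m/s, v₂ᵗ = 6394.34 m/s.
(a) ΔV₁ = |v₁ᵗ − v₁| ≈ 7940 m/s = 7.94 km/s.
(b) ΔV₂ = |v₂ − v₂ᵗ| ≈ 5040 m/s = 5.04 km/s.
(c) ΔV_total = ΔV₁ + ΔV₂ ≈ 1.298e+04 m/s = 12.98 km/s.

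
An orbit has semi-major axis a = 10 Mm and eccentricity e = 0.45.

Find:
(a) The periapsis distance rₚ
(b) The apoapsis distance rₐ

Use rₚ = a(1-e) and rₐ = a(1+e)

Convert to SI: a = 10 Mm = 1e+07 m.
(a) rₚ = a(1 − e) = 1e+07 · (1 − 0.45) = 1e+07 · 0.55 ≈ 5.5e+06 m = 5.5 Mm.
(b) rₐ = a(1 + e) = 1e+07 · (1 + 0.45) = 1e+07 · 1.45 ≈ 1.45e+07 m = 14.5 Mm.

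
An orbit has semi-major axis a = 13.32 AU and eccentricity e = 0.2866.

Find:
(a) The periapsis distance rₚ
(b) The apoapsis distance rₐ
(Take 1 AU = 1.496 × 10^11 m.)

Convert to SI: a = 13.32 AU = 1.99267e+12 m.
(a) rₚ = a(1 − e) = 1.99267e+12 · (1 − 0.2866) = 1.99267e+12 · 0.7134 ≈ 1.422e+12 m = 9.502 AU.
(b) rₐ = a(1 + e) = 1.99267e+12 · (1 + 0.2866) = 1.99267e+12 · 1.2866 ≈ 2.564e+12 m = 17.14 AU.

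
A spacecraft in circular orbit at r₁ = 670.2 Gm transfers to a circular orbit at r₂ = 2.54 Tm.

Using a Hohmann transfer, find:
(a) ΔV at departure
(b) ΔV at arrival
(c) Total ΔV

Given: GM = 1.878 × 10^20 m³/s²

Convert to SI: r₁ = 670.2 Gm = 6.702e+11 m; r₂ = 2.54 Tm = 2.54e+12 m.
Transfer semi-major axis: a_t = (r₁ + r₂)/2 = (6.702e+11 + 2.54e+12)/2 = 1.6051e+12 m.
Circular speeds: v₁ = √(GM/r₁) = 16739.6 m/s, v₂ = √(GM/r₂) = 8598.66 m/s.
Transfer speeds (vis-viva v² = GM(2/r − 1/a_t)): v₁ᵗ = 21057.7 m/s, v₂ᵗ = 5556.25 m/s.
(a) ΔV₁ = |v₁ᵗ − v₁| ≈ 4318 m/s = 4.318 km/s.
(b) ΔV₂ = |v₂ − v₂ᵗ| ≈ 3042 m/s = 3.042 km/s.
(c) ΔV_total = ΔV₁ + ΔV₂ ≈ 7361 m/s = 7.361 km/s.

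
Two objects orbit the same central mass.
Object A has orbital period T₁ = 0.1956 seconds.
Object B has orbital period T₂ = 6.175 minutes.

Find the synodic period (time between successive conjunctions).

Convert to SI: T₂ = 6.175 minutes = 370.5 s.
T_syn = |T₁ · T₂ / (T₁ − T₂)|.
T_syn = |0.1956 · 370.5 / (0.1956 − 370.5)| s ≈ 0.1957 s = 0.1957 seconds.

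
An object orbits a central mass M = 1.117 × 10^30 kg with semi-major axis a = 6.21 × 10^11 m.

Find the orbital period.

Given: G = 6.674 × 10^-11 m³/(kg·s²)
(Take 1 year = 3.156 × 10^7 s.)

GM = G · M = 6.674e-11 · 1.117e+30 = 7.45486e+19 m³/s².
Kepler's third law: T = 2π √(a³ / GM).
Substituting a = 6.21e+11 m and GM = 7.45486e+19 m³/s²:
T = 2π √((6.21e+11)³ / 7.45486e+19) s
T ≈ 3.561e+08 s = 11.28 years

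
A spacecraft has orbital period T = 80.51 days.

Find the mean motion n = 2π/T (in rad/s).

Convert to SI: T = 80.51 days = 6.95606e+06 s.
n = 2π / T.
n = 2π / 6.95606e+06 s ≈ 9.033e-07 rad/s.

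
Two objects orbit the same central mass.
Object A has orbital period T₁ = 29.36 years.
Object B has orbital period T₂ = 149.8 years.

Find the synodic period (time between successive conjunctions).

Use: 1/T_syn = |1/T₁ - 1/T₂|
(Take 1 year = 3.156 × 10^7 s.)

Convert to SI: T₁ = 29.36 years = 9.26602e+08 s; T₂ = 149.8 years = 4.72769e+09 s.
T_syn = |T₁ · T₂ / (T₁ − T₂)|.
T_syn = |9.26602e+08 · 4.72769e+09 / (9.26602e+08 − 4.72769e+09)| s ≈ 1.152e+09 s = 36.52 years.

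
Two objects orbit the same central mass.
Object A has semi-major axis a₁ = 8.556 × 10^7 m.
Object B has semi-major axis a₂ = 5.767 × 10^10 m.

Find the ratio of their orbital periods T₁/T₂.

From Kepler's third law, (T₁/T₂)² = (a₁/a₂)³, so T₁/T₂ = (a₁/a₂)^(3/2).
a₁/a₂ = 8.556e+07 / 5.767e+10 = 0.00148361.
T₁/T₂ = (0.00148361)^(3/2) ≈ 5.715e-05.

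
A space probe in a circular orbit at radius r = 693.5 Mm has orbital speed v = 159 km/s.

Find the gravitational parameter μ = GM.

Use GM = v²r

Convert to SI: r = 693.5 Mm = 6.935e+08 m; v = 159 km/s = 159000 m/s.
For a circular orbit v² = GM/r, so GM = v² · r.
GM = (159000)² · 6.935e+08 m³/s² ≈ 1.753e+19 m³/s² = 1.753 × 10^19 m³/s².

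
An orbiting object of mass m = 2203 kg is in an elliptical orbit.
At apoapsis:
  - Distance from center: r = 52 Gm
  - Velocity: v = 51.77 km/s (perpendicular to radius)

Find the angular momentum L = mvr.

Convert to SI: r = 52 Gm = 5.2e+10 m; v = 51.77 km/s = 51770 m/s.
Since v is perpendicular to r, L = m · v · r.
L = 2203 · 51770 · 5.2e+10 kg·m²/s ≈ 5.931e+18 kg·m²/s.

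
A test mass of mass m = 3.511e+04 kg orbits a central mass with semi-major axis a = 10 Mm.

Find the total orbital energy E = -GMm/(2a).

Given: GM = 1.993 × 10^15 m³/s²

Convert to SI: a = 10 Mm = 1e+07 m.
E = −GMm / (2a).
E = −1.993e+15 · 3.511e+04 / (2 · 1e+07) J ≈ -3.499e+12 J = -3.499 TJ.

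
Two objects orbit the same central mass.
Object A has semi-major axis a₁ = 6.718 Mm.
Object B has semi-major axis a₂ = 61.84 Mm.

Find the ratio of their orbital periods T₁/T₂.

Convert to SI: a₁ = 6.718 Mm = 6.718e+06 m; a₂ = 61.84 Mm = 6.184e+07 m.
From Kepler's third law, (T₁/T₂)² = (a₁/a₂)³, so T₁/T₂ = (a₁/a₂)^(3/2).
a₁/a₂ = 6.718e+06 / 6.184e+07 = 0.108635.
T₁/T₂ = (0.108635)^(3/2) ≈ 0.03581.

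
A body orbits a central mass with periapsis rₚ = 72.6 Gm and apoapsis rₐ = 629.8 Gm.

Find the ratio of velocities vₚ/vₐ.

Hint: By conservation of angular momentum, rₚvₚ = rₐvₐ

Convert to SI: rₚ = 72.6 Gm = 7.26e+10 m; rₐ = 629.8 Gm = 6.298e+11 m.
Conservation of angular momentum gives rₚvₚ = rₐvₐ, so vₚ/vₐ = rₐ/rₚ.
vₚ/vₐ = 6.298e+11 / 7.26e+10 ≈ 8.675.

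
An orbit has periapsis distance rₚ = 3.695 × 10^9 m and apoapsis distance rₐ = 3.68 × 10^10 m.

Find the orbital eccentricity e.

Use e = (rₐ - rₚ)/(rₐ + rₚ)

e = (rₐ − rₚ) / (rₐ + rₚ).
e = (3.68e+10 − 3.695e+09) / (3.68e+10 + 3.695e+09) = 3.3105e+10 / 4.0495e+10 ≈ 0.8175.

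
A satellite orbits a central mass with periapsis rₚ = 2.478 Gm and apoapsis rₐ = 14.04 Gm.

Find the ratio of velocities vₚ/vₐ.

Convert to SI: rₚ = 2.478 Gm = 2.478e+09 m; rₐ = 14.04 Gm = 1.404e+10 m.
Conservation of angular momentum gives rₚvₚ = rₐvₐ, so vₚ/vₐ = rₐ/rₚ.
vₚ/vₐ = 1.404e+10 / 2.478e+09 ≈ 5.666.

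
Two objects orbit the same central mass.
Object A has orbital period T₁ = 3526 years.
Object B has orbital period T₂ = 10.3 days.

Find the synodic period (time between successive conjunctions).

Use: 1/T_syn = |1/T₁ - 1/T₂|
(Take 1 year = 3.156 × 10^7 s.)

Convert to SI: T₁ = 3526 years = 1.11281e+11 s; T₂ = 10.3 days = 889920 s.
T_syn = |T₁ · T₂ / (T₁ − T₂)|.
T_syn = |1.11281e+11 · 889920 / (1.11281e+11 − 889920)| s ≈ 8.899e+05 s = 10.3 days.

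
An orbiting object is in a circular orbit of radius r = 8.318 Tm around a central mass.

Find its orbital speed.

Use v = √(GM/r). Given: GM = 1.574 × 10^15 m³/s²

Convert to SI: r = 8.318 Tm = 8.318e+12 m.
For a circular orbit, gravity supplies the centripetal force, so v = √(GM / r).
v = √(1.574e+15 / 8.318e+12) m/s ≈ 13.76 m/s = 13.76 m/s.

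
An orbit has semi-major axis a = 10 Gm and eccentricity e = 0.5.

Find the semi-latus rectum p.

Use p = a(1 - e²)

Convert to SI: a = 10 Gm = 1e+10 m.
p = a (1 − e²).
p = 1e+10 · (1 − (0.5)²) = 1e+10 · 0.75 ≈ 7.5e+09 m = 7.5 Gm.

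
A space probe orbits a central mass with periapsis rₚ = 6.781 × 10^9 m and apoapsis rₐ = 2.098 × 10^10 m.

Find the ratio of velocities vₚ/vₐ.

Conservation of angular momentum gives rₚvₚ = rₐvₐ, so vₚ/vₐ = rₐ/rₚ.
vₚ/vₐ = 2.098e+10 / 6.781e+09 ≈ 3.094.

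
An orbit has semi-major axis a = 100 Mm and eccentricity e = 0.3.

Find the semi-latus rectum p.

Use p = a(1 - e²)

Convert to SI: a = 100 Mm = 1e+08 m.
p = a (1 − e²).
p = 1e+08 · (1 − (0.3)²) = 1e+08 · 0.91 ≈ 9.1e+07 m = 91 Mm.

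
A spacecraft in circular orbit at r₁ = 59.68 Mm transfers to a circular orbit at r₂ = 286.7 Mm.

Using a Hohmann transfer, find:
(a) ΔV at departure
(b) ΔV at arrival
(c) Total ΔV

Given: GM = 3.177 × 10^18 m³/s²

Convert to SI: r₁ = 59.68 Mm = 5.968e+07 m; r₂ = 286.7 Mm = 2.867e+08 m.
Transfer semi-major axis: a_t = (r₁ + r₂)/2 = (5.968e+07 + 2.867e+08)/2 = 1.7319e+08 m.
Circular speeds: v₁ = √(GM/r₁) = 230725 m/s, v₂ = √(GM/r₂) = 105268 m/s.
Transfer speeds (vis-viva v² = GM(2/r − 1/a_t)): v₁ᵗ = 296857 m/s, v₂ᵗ = 61794.2 m/s.
(a) ΔV₁ = |v₁ᵗ − v₁| ≈ 6.613e+04 m/s = 66.13 km/s.
(b) ΔV₂ = |v₂ − v₂ᵗ| ≈ 4.347e+04 m/s = 43.47 km/s.
(c) ΔV_total = ΔV₁ + ΔV₂ ≈ 1.096e+05 m/s = 109.6 km/s.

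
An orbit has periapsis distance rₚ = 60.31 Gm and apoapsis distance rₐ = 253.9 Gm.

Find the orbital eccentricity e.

Convert to SI: rₚ = 60.31 Gm = 6.031e+10 m; rₐ = 253.9 Gm = 2.539e+11 m.
e = (rₐ − rₚ) / (rₐ + rₚ).
e = (2.539e+11 − 6.031e+10) / (2.539e+11 + 6.031e+10) = 1.9359e+11 / 3.1421e+11 ≈ 0.6161.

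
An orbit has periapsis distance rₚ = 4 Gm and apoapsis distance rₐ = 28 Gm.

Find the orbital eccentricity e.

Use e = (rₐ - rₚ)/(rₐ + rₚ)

Convert to SI: rₚ = 4 Gm = 4e+09 m; rₐ = 28 Gm = 2.8e+10 m.
e = (rₐ − rₚ) / (rₐ + rₚ).
e = (2.8e+10 − 4e+09) / (2.8e+10 + 4e+09) = 2.4e+10 / 3.2e+10 ≈ 0.75.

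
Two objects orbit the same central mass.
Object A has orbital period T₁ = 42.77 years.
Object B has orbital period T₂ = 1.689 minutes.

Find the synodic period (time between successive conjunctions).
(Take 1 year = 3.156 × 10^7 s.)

Convert to SI: T₁ = 42.77 years = 1.34982e+09 s; T₂ = 1.689 minutes = 101.34 s.
T_syn = |T₁ · T₂ / (T₁ − T₂)|.
T_syn = |1.34982e+09 · 101.34 / (1.34982e+09 − 101.34)| s ≈ 101.3 s = 1.689 minutes.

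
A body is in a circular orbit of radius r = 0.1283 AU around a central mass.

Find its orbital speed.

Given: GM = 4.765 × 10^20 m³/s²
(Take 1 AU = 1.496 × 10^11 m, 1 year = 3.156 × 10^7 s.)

Convert to SI: r = 0.1283 AU = 1.91937e+10 m.
For a circular orbit, gravity supplies the centripetal force, so v = √(GM / r).
v = √(4.765e+20 / 1.91937e+10) m/s ≈ 1.576e+05 m/s = 33.24 AU/year.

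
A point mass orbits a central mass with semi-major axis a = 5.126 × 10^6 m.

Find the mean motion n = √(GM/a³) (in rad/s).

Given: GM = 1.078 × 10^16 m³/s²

n = √(GM / a³).
n = √(1.078e+16 / (5.126e+06)³) rad/s ≈ 0.008946 rad/s.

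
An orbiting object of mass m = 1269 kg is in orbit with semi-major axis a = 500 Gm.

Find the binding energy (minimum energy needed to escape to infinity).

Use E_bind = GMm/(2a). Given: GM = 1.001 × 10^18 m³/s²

Convert to SI: a = 500 Gm = 5e+11 m.
Total orbital energy is E = −GMm/(2a); binding energy is E_bind = −E = GMm/(2a).
E_bind = 1.001e+18 · 1269 / (2 · 5e+11) J ≈ 1.27e+09 J = 1.27 GJ.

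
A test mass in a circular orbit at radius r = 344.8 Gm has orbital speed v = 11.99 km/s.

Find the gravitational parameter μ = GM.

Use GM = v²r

Convert to SI: r = 344.8 Gm = 3.448e+11 m; v = 11.99 km/s = 11990 m/s.
For a circular orbit v² = GM/r, so GM = v² · r.
GM = (11990)² · 3.448e+11 m³/s² ≈ 4.957e+19 m³/s² = 4.957 × 10^19 m³/s².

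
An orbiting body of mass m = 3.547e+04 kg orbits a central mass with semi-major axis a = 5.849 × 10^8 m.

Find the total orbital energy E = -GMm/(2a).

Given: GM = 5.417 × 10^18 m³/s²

E = −GMm / (2a).
E = −5.417e+18 · 3.547e+04 / (2 · 5.849e+08) J ≈ -1.643e+14 J = -164.3 TJ.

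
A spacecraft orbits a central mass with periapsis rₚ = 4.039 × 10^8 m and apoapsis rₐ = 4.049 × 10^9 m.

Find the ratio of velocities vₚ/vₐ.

Conservation of angular momentum gives rₚvₚ = rₐvₐ, so vₚ/vₐ = rₐ/rₚ.
vₚ/vₐ = 4.049e+09 / 4.039e+08 ≈ 10.02.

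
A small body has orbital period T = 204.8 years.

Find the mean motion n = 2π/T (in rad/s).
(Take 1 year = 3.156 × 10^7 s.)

Convert to SI: T = 204.8 years = 6.46349e+09 s.
n = 2π / T.
n = 2π / 6.46349e+09 s ≈ 9.721e-10 rad/s.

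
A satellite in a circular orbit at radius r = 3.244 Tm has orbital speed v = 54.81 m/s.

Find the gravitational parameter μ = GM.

Convert to SI: r = 3.244 Tm = 3.244e+12 m.
For a circular orbit v² = GM/r, so GM = v² · r.
GM = (54.81)² · 3.244e+12 m³/s² ≈ 9.745e+15 m³/s² = 9.745 × 10^15 m³/s².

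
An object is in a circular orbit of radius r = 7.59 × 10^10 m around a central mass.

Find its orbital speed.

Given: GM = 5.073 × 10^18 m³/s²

For a circular orbit, gravity supplies the centripetal force, so v = √(GM / r).
v = √(5.073e+18 / 7.59e+10) m/s ≈ 8175 m/s = 8.175 km/s.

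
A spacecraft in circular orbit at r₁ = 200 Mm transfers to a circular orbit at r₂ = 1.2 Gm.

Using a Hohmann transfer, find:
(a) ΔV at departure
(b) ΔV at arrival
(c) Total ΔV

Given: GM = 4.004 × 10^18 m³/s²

Convert to SI: r₁ = 200 Mm = 2e+08 m; r₂ = 1.2 Gm = 1.2e+09 m.
Transfer semi-major axis: a_t = (r₁ + r₂)/2 = (2e+08 + 1.2e+09)/2 = 7e+08 m.
Circular speeds: v₁ = √(GM/r₁) = 141492 m/s, v₂ = √(GM/r₂) = 57763.9 m/s.
Transfer speeds (vis-viva v² = GM(2/r − 1/a_t)): v₁ᵗ = 185257 m/s, v₂ᵗ = 30876.1 m/s.
(a) ΔV₁ = |v₁ᵗ − v₁| ≈ 4.376e+04 m/s = 43.76 km/s.
(b) ΔV₂ = |v₂ − v₂ᵗ| ≈ 2.689e+04 m/s = 26.89 km/s.
(c) ΔV_total = ΔV₁ + ΔV₂ ≈ 7.065e+04 m/s = 70.65 km/s.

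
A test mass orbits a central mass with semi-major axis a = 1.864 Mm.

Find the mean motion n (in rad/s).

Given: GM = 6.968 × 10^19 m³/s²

Convert to SI: a = 1.864 Mm = 1.864e+06 m.
n = √(GM / a³).
n = √(6.968e+19 / (1.864e+06)³) rad/s ≈ 3.28 rad/s.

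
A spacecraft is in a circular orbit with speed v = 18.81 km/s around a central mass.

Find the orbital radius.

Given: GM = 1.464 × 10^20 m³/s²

Convert to SI: v = 18.81 km/s = 18810 m/s.
For a circular orbit, v² = GM / r, so r = GM / v².
r = 1.464e+20 / (18810)² m ≈ 4.138e+11 m = 413.8 Gm.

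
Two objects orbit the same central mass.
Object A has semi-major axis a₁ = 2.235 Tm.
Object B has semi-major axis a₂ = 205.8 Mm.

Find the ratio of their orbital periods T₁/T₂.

Convert to SI: a₁ = 2.235 Tm = 2.235e+12 m; a₂ = 205.8 Mm = 2.058e+08 m.
From Kepler's third law, (T₁/T₂)² = (a₁/a₂)³, so T₁/T₂ = (a₁/a₂)^(3/2).
a₁/a₂ = 2.235e+12 / 2.058e+08 = 10860.1.
T₁/T₂ = (10860.1)^(3/2) ≈ 1.132e+06.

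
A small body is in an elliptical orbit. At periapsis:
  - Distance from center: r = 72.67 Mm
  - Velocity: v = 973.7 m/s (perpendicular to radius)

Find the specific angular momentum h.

Convert to SI: r = 72.67 Mm = 7.267e+07 m.
With v perpendicular to r, h = r · v.
h = 7.267e+07 · 973.7 m²/s ≈ 7.076e+10 m²/s.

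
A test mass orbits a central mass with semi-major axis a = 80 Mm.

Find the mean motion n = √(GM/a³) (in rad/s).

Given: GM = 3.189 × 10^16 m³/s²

Convert to SI: a = 80 Mm = 8e+07 m.
n = √(GM / a³).
n = √(3.189e+16 / (8e+07)³) rad/s ≈ 0.0002496 rad/s.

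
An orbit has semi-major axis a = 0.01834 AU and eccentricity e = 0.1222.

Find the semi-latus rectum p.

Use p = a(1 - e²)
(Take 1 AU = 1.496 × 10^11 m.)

Convert to SI: a = 0.01834 AU = 2.74366e+09 m.
p = a (1 − e²).
p = 2.74366e+09 · (1 − (0.1222)²) = 2.74366e+09 · 0.985067 ≈ 2.703e+09 m = 0.01807 AU.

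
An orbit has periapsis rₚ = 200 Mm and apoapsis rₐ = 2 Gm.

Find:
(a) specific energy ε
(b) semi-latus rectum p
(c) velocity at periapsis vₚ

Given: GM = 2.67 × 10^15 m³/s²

Convert to SI: rₚ = 200 Mm = 2e+08 m; rₐ = 2 Gm = 2e+09 m.
(a) With a = (rₚ + rₐ)/2 = 1.1e+09 m, ε = −GM/(2a) = −2.67e+15/(2 · 1.1e+09) J/kg ≈ -1.214e+06 J/kg
(b) From a = (rₚ + rₐ)/2 = 1.1e+09 m and e = (rₐ − rₚ)/(rₐ + rₚ) = 0.818182, p = a(1 − e²) = 1.1e+09 · (1 − (0.818182)²) ≈ 3.636e+08 m
(c) With a = (rₚ + rₐ)/2 = 1.1e+09 m, vₚ = √(GM (2/rₚ − 1/a)) = √(2.67e+15 · (2/2e+08 − 1/1.1e+09)) m/s ≈ 4927 m/s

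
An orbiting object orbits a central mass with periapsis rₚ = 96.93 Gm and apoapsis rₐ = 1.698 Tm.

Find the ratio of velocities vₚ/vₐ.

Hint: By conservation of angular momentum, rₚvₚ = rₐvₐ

Convert to SI: rₚ = 96.93 Gm = 9.693e+10 m; rₐ = 1.698 Tm = 1.698e+12 m.
Conservation of angular momentum gives rₚvₚ = rₐvₐ, so vₚ/vₐ = rₐ/rₚ.
vₚ/vₐ = 1.698e+12 / 9.693e+10 ≈ 17.52.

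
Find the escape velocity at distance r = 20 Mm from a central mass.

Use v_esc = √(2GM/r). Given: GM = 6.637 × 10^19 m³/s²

Convert to SI: r = 20 Mm = 2e+07 m.
Escape velocity comes from setting total energy to zero: ½v² − GM/r = 0 ⇒ v_esc = √(2GM / r).
v_esc = √(2 · 6.637e+19 / 2e+07) m/s ≈ 2.576e+06 m/s = 2576 km/s.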